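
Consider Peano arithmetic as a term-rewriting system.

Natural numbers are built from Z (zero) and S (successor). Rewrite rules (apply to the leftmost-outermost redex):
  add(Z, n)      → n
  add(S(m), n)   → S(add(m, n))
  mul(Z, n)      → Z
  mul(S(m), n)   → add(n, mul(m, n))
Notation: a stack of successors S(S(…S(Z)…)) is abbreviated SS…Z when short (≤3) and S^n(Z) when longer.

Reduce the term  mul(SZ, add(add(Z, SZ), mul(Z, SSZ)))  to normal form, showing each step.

Answer: normal form = SZ  (in 8 steps)

Derivation:
  start: mul(SZ, add(add(Z, SZ), mul(Z, SSZ)))
  [1] add(add(add(Z, SZ), mul(Z, SSZ)), mul(Z, add(add(Z, SZ), mul(Z, SSZ))))
  [2] add(add(SZ, mul(Z, SSZ)), mul(Z, add(add(Z, SZ), mul(Z, SSZ))))
  [3] add(S(add(Z, mul(Z, SSZ))), mul(Z, add(add(Z, SZ), mul(Z, SSZ))))
  [4] S(add(add(Z, mul(Z, SSZ)), mul(Z, add(add(Z, SZ), mul(Z, SSZ)))))
  [5] S(add(mul(Z, SSZ), mul(Z, add(add(Z, SZ), mul(Z, SSZ)))))
  [6] S(add(Z, mul(Z, add(add(Z, SZ), mul(Z, SSZ)))))
  [7] S(mul(Z, add(add(Z, SZ), mul(Z, SSZ))))
  [8] SZ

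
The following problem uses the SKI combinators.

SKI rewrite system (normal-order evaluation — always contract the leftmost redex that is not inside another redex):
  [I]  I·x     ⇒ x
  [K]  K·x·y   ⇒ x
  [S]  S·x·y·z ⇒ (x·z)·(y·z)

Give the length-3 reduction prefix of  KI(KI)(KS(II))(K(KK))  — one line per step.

  start: KI(KI)(KS(II))(K(KK))
  →1  I(KS(II))(K(KK))
  →2  KS(II)(K(KK))
  →3  S(K(KK))

Answer: after 3 steps: S(K(KK))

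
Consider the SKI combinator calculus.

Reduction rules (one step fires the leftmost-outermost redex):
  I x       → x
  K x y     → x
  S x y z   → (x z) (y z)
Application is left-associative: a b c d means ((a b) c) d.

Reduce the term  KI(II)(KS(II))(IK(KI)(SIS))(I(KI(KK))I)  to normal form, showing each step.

  start: KI(II)(KS(II))(IK(KI)(SIS))(I(KI(KK))I)
  →1  I(KS(II))(IK(KI)(SIS))(I(KI(KK))I)
  →2  KS(II)(IK(KI)(SIS))(I(KI(KK))I)
  →3  S(IK(KI)(SIS))(I(KI(KK))I)
  →4  S(K(KI)(SIS))(I(KI(KK))I)
  →5  S(KI)(I(KI(KK))I)
  →6  S(KI)(KI(KK)I)
  →7  S(KI)(II)
  →8  S(KI)I

Answer: normal form = S(KI)I  (in 8 steps)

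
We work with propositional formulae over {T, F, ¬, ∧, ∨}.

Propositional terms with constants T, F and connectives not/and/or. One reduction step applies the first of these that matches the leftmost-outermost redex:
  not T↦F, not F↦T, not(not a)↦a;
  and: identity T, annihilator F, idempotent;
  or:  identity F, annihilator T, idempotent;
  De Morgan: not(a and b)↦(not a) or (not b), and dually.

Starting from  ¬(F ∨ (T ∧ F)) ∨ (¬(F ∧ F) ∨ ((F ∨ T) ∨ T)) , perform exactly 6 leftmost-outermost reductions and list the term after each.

Answer: after 6 steps: ¬F ∨ (¬(F ∧ F) ∨ ((F ∨ T) ∨ T))

Reduction:
  start: ¬(F ∨ (T ∧ F)) ∨ (¬(F ∧ F) ∨ ((F ∨ T) ∨ T))
  [1] (¬F ∧ ¬(T ∧ F)) ∨ (¬(F ∧ F) ∨ ((F ∨ T) ∨ T))
  [2] (T ∧ ¬(T ∧ F)) ∨ (¬(F ∧ F) ∨ ((F ∨ T) ∨ T))
  [3] ¬(T ∧ F) ∨ (¬(F ∧ F) ∨ ((F ∨ T) ∨ T))
  [4] (¬T ∨ ¬F) ∨ (¬(F ∧ F) ∨ ((F ∨ T) ∨ T))
  [5] (F ∨ ¬F) ∨ (¬(F ∧ F) ∨ ((F ∨ T) ∨ T))
  [6] ¬F ∨ (¬(F ∧ F) ∨ ((F ∨ T) ∨ T))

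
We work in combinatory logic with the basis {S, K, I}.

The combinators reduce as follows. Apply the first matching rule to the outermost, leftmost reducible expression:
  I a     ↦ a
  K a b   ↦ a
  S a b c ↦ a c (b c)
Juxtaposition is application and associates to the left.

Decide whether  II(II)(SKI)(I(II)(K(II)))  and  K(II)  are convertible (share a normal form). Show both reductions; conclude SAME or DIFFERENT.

Answer: SAME — A ⇓ KI, B ⇓ KI

Working:
Term A:
  start: II(II)(SKI)(I(II)(K(II)))
  step 1: I(II)(SKI)(I(II)(K(II)))
  step 2: II(SKI)(I(II)(K(II)))
  step 3: I(SKI)(I(II)(K(II)))
  step 4: SKI(I(II)(K(II)))
  step 5: K(I(II)(K(II)))(I(I(II)(K(II))))
  step 6: I(II)(K(II))
  step 7: II(K(II))
  step 8: I(K(II))
  step 9: K(II)
  step 10: KI

Term B:
  start: K(II)
  step 1: KI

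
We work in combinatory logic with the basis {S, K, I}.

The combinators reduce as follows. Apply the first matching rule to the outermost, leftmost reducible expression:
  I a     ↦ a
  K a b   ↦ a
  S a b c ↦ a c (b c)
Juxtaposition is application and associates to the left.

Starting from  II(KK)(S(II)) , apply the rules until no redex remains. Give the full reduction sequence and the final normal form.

  start: II(KK)(S(II))
  [1] I(KK)(S(II))
  [2] KK(S(II))
  [3] K

Answer: normal form = K  (in 3 steps)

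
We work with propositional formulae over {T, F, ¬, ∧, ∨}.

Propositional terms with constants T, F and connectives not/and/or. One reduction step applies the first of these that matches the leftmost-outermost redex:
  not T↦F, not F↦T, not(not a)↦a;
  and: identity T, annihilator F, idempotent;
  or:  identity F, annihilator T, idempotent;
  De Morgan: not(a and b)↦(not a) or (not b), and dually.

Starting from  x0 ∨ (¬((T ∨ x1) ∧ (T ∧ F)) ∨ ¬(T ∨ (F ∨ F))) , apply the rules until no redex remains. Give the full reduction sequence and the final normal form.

  start: x0 ∨ (¬((T ∨ x1) ∧ (T ∧ F)) ∨ ¬(T ∨ (F ∨ F)))
  [1] x0 ∨ ((¬(T ∨ x1) ∨ ¬(T ∧ F)) ∨ ¬(T ∨ (F ∨ F)))
  [2] x0 ∨ (((¬T ∧ ¬x1) ∨ ¬(T ∧ F)) ∨ ¬(T ∨ (F ∨ F)))
  [3] x0 ∨ (((F ∧ ¬x1) ∨ ¬(T ∧ F)) ∨ ¬(T ∨ (F ∨ F)))
  [4] x0 ∨ ((F ∨ ¬(T ∧ F)) ∨ ¬(T ∨ (F ∨ F)))
  [5] x0 ∨ (¬(T ∧ F) ∨ ¬(T ∨ (F ∨ F)))
  [6] x0 ∨ ((¬T ∨ ¬F) ∨ ¬(T ∨ (F ∨ F)))
  [7] x0 ∨ ((F ∨ ¬F) ∨ ¬(T ∨ (F ∨ F)))
  [8] x0 ∨ (¬F ∨ ¬(T ∨ (F ∨ F)))
  [9] x0 ∨ (T ∨ ¬(T ∨ (F ∨ F)))
  [10] x0 ∨ T
  [11] T

Answer: normal form = T  (in 11 steps)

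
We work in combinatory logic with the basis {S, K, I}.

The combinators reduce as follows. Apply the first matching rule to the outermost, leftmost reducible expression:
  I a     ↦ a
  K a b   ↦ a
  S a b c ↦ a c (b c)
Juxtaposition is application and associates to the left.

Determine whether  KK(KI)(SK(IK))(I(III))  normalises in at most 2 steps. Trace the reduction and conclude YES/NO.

Answer: NO — after 2 steps the term is SK(IK), not yet normal

Derivation:
  start: KK(KI)(SK(IK))(I(III))
  step 1: K(SK(IK))(I(III))
  step 2: SK(IK)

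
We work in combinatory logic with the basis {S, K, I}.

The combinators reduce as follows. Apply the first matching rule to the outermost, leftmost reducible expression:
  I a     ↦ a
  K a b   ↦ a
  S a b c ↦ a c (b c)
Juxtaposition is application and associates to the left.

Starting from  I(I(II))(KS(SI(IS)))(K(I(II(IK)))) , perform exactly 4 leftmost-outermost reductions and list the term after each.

Answer: after 4 steps: KS(SI(IS))(K(I(II(IK))))

Working:
  start: I(I(II))(KS(SI(IS)))(K(I(II(IK))))
  [1] I(II)(KS(SI(IS)))(K(I(II(IK))))
  [2] II(KS(SI(IS)))(K(I(II(IK))))
  [3] I(KS(SI(IS)))(K(I(II(IK))))
  [4] KS(SI(IS))(K(I(II(IK))))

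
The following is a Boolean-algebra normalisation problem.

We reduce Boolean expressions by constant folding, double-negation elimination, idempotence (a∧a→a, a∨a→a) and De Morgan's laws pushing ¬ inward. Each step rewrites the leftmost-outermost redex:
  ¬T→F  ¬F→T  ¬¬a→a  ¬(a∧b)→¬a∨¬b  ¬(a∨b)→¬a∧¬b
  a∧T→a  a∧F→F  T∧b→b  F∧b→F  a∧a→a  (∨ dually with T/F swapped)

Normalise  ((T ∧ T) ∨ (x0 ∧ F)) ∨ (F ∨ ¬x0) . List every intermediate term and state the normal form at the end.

Answer: normal form = T  (in 3 steps)

Working:
  start: ((T ∧ T) ∨ (x0 ∧ F)) ∨ (F ∨ ¬x0)
  [1] (T ∨ (x0 ∧ F)) ∨ (F ∨ ¬x0)
  [2] T ∨ (F ∨ ¬x0)
  [3] T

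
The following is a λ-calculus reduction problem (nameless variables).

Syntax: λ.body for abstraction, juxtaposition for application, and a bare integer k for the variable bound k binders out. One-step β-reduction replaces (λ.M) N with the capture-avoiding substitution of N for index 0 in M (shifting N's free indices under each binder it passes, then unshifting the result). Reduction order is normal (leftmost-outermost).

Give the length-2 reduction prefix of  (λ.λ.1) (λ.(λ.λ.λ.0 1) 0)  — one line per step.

Answer: after 2 steps: λ.λ.λ.λ.0 1

Derivation:
  start: (λ.λ.1) (λ.(λ.λ.λ.0 1) 0)
  step 1: λ.λ.(λ.λ.λ.0 1) 0
  step 2: λ.λ.λ.λ.0 1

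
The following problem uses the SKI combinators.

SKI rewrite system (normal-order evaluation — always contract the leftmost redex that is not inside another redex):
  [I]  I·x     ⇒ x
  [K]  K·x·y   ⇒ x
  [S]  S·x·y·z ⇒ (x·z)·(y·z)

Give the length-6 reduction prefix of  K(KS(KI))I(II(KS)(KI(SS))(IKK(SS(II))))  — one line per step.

Answer: after 6 steps: S(S(KK(SS(II))))

Working:
  start: K(KS(KI))I(II(KS)(KI(SS))(IKK(SS(II))))
  step 1: KS(KI)(II(KS)(KI(SS))(IKK(SS(II))))
  step 2: S(II(KS)(KI(SS))(IKK(SS(II))))
  step 3: S(I(KS)(KI(SS))(IKK(SS(II))))
  step 4: S(KS(KI(SS))(IKK(SS(II))))
  step 5: S(S(IKK(SS(II))))
  step 6: S(S(KK(SS(II))))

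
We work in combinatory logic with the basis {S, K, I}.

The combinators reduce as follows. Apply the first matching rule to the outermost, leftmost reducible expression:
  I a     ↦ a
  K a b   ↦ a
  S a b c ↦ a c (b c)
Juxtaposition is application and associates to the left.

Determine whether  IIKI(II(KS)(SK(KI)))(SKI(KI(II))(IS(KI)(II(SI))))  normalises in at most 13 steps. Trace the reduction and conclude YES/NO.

  start: IIKI(II(KS)(SK(KI)))(SKI(KI(II))(IS(KI)(II(SI))))
  [1] IKI(II(KS)(SK(KI)))(SKI(KI(II))(IS(KI)(II(SI))))
  [2] KI(II(KS)(SK(KI)))(SKI(KI(II))(IS(KI)(II(SI))))
  [3] I(SKI(KI(II))(IS(KI)(II(SI))))
  [4] SKI(KI(II))(IS(KI)(II(SI)))
  [5] K(KI(II))(I(KI(II)))(IS(KI)(II(SI)))
  [6] KI(II)(IS(KI)(II(SI)))
  [7] I(IS(KI)(II(SI)))
  [8] IS(KI)(II(SI))
  [9] S(KI)(II(SI))
  [10] S(KI)(I(SI))
  [11] S(KI)(SI)

Answer: YES — reaches normal form S(KI)(SI) in 11 ≤ 13 steps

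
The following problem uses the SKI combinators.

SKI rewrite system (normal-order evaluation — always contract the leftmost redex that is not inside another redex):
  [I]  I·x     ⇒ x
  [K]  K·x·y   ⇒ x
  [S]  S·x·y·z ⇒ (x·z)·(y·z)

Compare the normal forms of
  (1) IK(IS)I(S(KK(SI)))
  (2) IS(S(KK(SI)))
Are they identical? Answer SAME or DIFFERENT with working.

Term A:
  start: IK(IS)I(S(KK(SI)))
  step 1: K(IS)I(S(KK(SI)))
  step 2: IS(S(KK(SI)))
  step 3: S(S(KK(SI)))
  step 4: S(SK)

Term B:
  start: IS(S(KK(SI)))
  step 1: S(S(KK(SI)))
  step 2: S(SK)

Answer: SAME — A ⇓ S(SK), B ⇓ S(SK)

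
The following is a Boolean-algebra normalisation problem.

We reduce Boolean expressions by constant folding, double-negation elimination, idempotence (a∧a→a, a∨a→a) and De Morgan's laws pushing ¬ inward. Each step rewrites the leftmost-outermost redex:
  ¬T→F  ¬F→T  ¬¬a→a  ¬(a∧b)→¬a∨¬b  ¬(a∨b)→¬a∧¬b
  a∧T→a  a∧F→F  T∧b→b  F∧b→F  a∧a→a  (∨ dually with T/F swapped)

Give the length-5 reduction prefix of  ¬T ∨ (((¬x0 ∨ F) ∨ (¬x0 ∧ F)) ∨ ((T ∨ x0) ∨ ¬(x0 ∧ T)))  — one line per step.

Answer: after 5 steps: ¬x0 ∨ ((T ∨ x0) ∨ ¬(x0 ∧ T))

Reduction:
  start: ¬T ∨ (((¬x0 ∨ F) ∨ (¬x0 ∧ F)) ∨ ((T ∨ x0) ∨ ¬(x0 ∧ T)))
  [1] F ∨ (((¬x0 ∨ F) ∨ (¬x0 ∧ F)) ∨ ((T ∨ x0) ∨ ¬(x0 ∧ T)))
  [2] ((¬x0 ∨ F) ∨ (¬x0 ∧ F)) ∨ ((T ∨ x0) ∨ ¬(x0 ∧ T))
  [3] (¬x0 ∨ (¬x0 ∧ F)) ∨ ((T ∨ x0) ∨ ¬(x0 ∧ T))
  [4] (¬x0 ∨ F) ∨ ((T ∨ x0) ∨ ¬(x0 ∧ T))
  [5] ¬x0 ∨ ((T ∨ x0) ∨ ¬(x0 ∧ T))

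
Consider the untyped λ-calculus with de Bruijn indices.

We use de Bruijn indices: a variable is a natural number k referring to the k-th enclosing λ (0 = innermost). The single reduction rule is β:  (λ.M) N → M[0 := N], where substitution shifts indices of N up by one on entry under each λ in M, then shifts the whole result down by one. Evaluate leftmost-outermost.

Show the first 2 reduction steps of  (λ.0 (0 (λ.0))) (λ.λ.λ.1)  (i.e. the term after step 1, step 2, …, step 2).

  start: (λ.0 (0 (λ.0))) (λ.λ.λ.1)
  [1] (λ.λ.λ.1) ((λ.λ.λ.1) (λ.0))
  [2] λ.λ.1

Answer: after 2 steps: λ.λ.1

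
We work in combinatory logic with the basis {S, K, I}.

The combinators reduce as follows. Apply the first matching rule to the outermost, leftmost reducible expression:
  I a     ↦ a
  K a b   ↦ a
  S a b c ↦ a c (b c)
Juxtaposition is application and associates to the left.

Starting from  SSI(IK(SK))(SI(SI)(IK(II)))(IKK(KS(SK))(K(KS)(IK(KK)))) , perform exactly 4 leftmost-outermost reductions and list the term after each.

Answer: after 4 steps: SK(I(IK(SK))(SI(SI)(IK(II))))(IKK(KS(SK))(K(KS)(IK(KK))))

Working:
  start: SSI(IK(SK))(SI(SI)(IK(II)))(IKK(KS(SK))(K(KS)(IK(KK))))
  [1] S(IK(SK))(I(IK(SK)))(SI(SI)(IK(II)))(IKK(KS(SK))(K(KS)(IK(KK))))
  [2] IK(SK)(SI(SI)(IK(II)))(I(IK(SK))(SI(SI)(IK(II))))(IKK(KS(SK))(K(KS)(IK(KK))))
  [3] K(SK)(SI(SI)(IK(II)))(I(IK(SK))(SI(SI)(IK(II))))(IKK(KS(SK))(K(KS)(IK(KK))))
  [4] SK(I(IK(SK))(SI(SI)(IK(II))))(IKK(KS(SK))(K(KS)(IK(KK))))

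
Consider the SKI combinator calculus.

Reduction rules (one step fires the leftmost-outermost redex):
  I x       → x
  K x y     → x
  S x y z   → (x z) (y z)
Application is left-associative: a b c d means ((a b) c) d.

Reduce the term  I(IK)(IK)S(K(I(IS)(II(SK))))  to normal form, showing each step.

  start: I(IK)(IK)S(K(I(IS)(II(SK))))
  step 1: IK(IK)S(K(I(IS)(II(SK))))
  step 2: K(IK)S(K(I(IS)(II(SK))))
  step 3: IK(K(I(IS)(II(SK))))
  step 4: K(K(I(IS)(II(SK))))
  step 5: K(K(IS(II(SK))))
  step 6: K(K(S(II(SK))))
  step 7: K(K(S(I(SK))))
  step 8: K(K(S(SK)))

Answer: normal form = K(K(S(SK)))  (in 8 steps)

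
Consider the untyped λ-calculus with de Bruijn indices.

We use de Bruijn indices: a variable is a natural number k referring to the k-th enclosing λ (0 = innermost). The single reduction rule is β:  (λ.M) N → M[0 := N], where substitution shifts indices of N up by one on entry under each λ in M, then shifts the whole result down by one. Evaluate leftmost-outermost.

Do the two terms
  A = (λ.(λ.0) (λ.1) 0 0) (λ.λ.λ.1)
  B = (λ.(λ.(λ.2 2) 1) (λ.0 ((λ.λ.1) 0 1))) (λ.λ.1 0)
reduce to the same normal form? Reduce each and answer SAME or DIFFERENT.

Term A:
  start: (λ.(λ.0) (λ.1) 0 0) (λ.λ.λ.1)
  step 1: (λ.0) (λ.λ.λ.λ.1) (λ.λ.λ.1) (λ.λ.λ.1)
  step 2: (λ.λ.λ.λ.1) (λ.λ.λ.1) (λ.λ.λ.1)
  step 3: (λ.λ.λ.1) (λ.λ.λ.1)
  step 4: λ.λ.1

Term B:
  start: (λ.(λ.(λ.2 2) 1) (λ.0 ((λ.λ.1) 0 1))) (λ.λ.1 0)
  step 1: (λ.(λ.(λ.λ.1 0) (λ.λ.1 0)) (λ.λ.1 0)) (λ.0 ((λ.λ.1) 0 (λ.λ.1 0)))
  step 2: (λ.(λ.λ.1 0) (λ.λ.1 0)) (λ.λ.1 0)
  step 3: (λ.λ.1 0) (λ.λ.1 0)
  step 4: λ.(λ.λ.1 0) 0
  step 5: λ.λ.1 0

Answer: DIFFERENT — A ⇓ λ.λ.1, B ⇓ λ.λ.1 0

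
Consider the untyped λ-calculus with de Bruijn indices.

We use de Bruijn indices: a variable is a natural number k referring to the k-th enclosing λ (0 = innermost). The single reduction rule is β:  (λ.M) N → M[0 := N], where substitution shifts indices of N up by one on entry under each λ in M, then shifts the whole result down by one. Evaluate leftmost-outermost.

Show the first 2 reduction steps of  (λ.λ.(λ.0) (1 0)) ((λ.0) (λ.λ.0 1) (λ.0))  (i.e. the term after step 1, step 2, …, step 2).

Answer: after 2 steps: λ.(λ.0) (λ.λ.0 1) (λ.0) 0

Working:
  start: (λ.λ.(λ.0) (1 0)) ((λ.0) (λ.λ.0 1) (λ.0))
  [1] λ.(λ.0) ((λ.0) (λ.λ.0 1) (λ.0) 0)
  [2] λ.(λ.0) (λ.λ.0 1) (λ.0) 0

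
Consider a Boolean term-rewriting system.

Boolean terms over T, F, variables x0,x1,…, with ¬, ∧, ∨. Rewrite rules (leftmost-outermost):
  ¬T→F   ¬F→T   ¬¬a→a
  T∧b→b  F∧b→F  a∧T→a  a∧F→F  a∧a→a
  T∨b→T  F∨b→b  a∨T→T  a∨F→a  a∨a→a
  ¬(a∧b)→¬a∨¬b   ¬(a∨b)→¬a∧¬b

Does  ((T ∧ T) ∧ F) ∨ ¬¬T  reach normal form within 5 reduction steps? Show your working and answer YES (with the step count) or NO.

  start: ((T ∧ T) ∧ F) ∨ ¬¬T
  [1] F ∨ ¬¬T
  [2] ¬¬T
  [3] T

Answer: YES — reaches normal form T in 3 ≤ 5 steps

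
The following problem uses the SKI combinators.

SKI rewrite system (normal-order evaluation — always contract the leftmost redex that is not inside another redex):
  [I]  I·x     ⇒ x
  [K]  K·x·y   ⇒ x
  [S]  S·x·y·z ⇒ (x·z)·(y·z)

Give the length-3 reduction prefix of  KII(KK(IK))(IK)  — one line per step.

Answer: after 3 steps: K(IK)

Derivation:
  start: KII(KK(IK))(IK)
  step 1: I(KK(IK))(IK)
  step 2: KK(IK)(IK)
  step 3: K(IK)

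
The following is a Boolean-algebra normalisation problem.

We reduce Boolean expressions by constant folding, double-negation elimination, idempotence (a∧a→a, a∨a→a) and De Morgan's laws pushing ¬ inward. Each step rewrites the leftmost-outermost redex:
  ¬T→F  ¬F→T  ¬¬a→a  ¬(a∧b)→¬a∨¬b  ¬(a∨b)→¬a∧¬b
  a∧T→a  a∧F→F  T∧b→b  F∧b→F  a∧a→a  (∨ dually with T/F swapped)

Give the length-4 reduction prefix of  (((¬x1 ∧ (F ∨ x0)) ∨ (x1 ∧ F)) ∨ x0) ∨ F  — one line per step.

  start: (((¬x1 ∧ (F ∨ x0)) ∨ (x1 ∧ F)) ∨ x0) ∨ F
  →1  ((¬x1 ∧ (F ∨ x0)) ∨ (x1 ∧ F)) ∨ x0
  →2  ((¬x1 ∧ x0) ∨ (x1 ∧ F)) ∨ x0
  →3  ((¬x1 ∧ x0) ∨ F) ∨ x0
  →4  (¬x1 ∧ x0) ∨ x0

Answer: after 4 steps: (¬x1 ∧ x0) ∨ x0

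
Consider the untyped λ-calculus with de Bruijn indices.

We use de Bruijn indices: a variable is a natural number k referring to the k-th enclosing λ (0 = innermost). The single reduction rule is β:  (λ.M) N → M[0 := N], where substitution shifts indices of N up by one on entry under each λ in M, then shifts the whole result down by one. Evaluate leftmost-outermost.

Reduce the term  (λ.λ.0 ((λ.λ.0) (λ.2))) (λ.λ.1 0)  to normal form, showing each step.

  start: (λ.λ.0 ((λ.λ.0) (λ.2))) (λ.λ.1 0)
  [1] λ.0 ((λ.λ.0) (λ.λ.λ.1 0))
  [2] λ.0 (λ.0)

Answer: normal form = λ.0 (λ.0)  (in 2 steps)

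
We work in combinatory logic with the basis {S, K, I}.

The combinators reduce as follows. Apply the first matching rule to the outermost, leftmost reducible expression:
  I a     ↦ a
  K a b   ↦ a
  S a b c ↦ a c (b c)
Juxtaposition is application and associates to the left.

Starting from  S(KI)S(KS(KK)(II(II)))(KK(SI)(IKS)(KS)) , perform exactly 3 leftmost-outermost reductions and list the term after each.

  start: S(KI)S(KS(KK)(II(II)))(KK(SI)(IKS)(KS))
  step 1: KI(KS(KK)(II(II)))(S(KS(KK)(II(II))))(KK(SI)(IKS)(KS))
  step 2: I(S(KS(KK)(II(II))))(KK(SI)(IKS)(KS))
  step 3: S(KS(KK)(II(II)))(KK(SI)(IKS)(KS))

Answer: after 3 steps: S(KS(KK)(II(II)))(KK(SI)(IKS)(KS))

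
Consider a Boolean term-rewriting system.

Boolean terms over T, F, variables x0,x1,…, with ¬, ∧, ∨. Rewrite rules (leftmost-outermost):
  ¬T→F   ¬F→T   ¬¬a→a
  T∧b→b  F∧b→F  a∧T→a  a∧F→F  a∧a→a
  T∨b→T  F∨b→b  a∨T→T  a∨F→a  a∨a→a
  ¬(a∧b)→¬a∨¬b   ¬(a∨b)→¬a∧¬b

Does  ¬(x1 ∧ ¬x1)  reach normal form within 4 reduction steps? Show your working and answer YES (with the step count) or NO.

  start: ¬(x1 ∧ ¬x1)
  [1] ¬x1 ∨ ¬¬x1
  [2] ¬x1 ∨ x1

Answer: YES — reaches normal form ¬x1 ∨ x1 in 2 ≤ 4 steps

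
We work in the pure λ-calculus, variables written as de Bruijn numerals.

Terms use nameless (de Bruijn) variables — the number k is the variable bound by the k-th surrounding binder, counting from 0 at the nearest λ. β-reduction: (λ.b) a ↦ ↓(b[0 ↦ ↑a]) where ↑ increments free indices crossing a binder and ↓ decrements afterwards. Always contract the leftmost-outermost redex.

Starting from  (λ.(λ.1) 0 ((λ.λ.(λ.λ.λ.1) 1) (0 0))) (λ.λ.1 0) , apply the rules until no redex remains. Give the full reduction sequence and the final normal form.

Answer: normal form = λ.λ.λ.1  (in 6 steps)

Reduction:
  start: (λ.(λ.1) 0 ((λ.λ.(λ.λ.λ.1) 1) (0 0))) (λ.λ.1 0)
  [1] (λ.λ.λ.1 0) (λ.λ.1 0) ((λ.λ.(λ.λ.λ.1) 1) ((λ.λ.1 0) (λ.λ.1 0)))
  [2] (λ.λ.1 0) ((λ.λ.(λ.λ.λ.1) 1) ((λ.λ.1 0) (λ.λ.1 0)))
  [3] λ.(λ.λ.(λ.λ.λ.1) 1) ((λ.λ.1 0) (λ.λ.1 0)) 0
  [4] λ.(λ.(λ.λ.λ.1) ((λ.λ.1 0) (λ.λ.1 0))) 0
  [5] λ.(λ.λ.λ.1) ((λ.λ.1 0) (λ.λ.1 0))
  [6] λ.λ.λ.1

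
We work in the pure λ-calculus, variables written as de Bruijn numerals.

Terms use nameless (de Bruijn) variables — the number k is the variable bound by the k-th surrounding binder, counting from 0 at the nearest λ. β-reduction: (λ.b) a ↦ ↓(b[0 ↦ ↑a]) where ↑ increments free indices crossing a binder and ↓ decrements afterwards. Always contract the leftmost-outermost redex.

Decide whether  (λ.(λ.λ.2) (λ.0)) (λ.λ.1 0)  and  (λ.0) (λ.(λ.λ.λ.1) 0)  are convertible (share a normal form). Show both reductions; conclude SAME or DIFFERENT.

Term A:
  start: (λ.(λ.λ.2) (λ.0)) (λ.λ.1 0)
  step 1: (λ.λ.λ.λ.1 0) (λ.0)
  step 2: λ.λ.λ.1 0

Term B:
  start: (λ.0) (λ.(λ.λ.λ.1) 0)
  step 1: λ.(λ.λ.λ.1) 0
  step 2: λ.λ.λ.1

Answer: DIFFERENT — A ⇓ λ.λ.λ.1 0, B ⇓ λ.λ.λ.1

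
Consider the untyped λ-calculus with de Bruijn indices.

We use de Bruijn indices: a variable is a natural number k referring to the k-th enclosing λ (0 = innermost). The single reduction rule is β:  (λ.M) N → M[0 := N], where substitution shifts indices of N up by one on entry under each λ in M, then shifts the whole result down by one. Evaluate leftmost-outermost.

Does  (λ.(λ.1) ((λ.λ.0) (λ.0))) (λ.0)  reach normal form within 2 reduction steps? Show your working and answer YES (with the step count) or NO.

  start: (λ.(λ.1) ((λ.λ.0) (λ.0))) (λ.0)
  step 1: (λ.λ.0) ((λ.λ.0) (λ.0))
  step 2: λ.0

Answer: YES — reaches normal form λ.0 in 2 ≤ 2 steps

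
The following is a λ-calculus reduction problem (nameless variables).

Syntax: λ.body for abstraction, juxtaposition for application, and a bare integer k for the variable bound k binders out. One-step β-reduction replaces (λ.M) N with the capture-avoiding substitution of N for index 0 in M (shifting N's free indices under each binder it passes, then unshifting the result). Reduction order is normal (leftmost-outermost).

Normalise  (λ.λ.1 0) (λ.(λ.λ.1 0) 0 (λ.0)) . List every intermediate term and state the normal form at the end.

Answer: normal form = λ.0 (λ.0)  (in 4 steps)

Working:
  start: (λ.λ.1 0) (λ.(λ.λ.1 0) 0 (λ.0))
  step 1: λ.(λ.(λ.λ.1 0) 0 (λ.0)) 0
  step 2: λ.(λ.λ.1 0) 0 (λ.0)
  step 3: λ.(λ.1 0) (λ.0)
  step 4: λ.0 (λ.0)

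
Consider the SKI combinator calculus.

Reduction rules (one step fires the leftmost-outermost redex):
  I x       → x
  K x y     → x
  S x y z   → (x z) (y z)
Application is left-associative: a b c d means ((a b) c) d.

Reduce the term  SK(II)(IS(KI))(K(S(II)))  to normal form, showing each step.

  start: SK(II)(IS(KI))(K(S(II)))
  step 1: K(IS(KI))(II(IS(KI)))(K(S(II)))
  step 2: IS(KI)(K(S(II)))
  step 3: S(KI)(K(S(II)))
  step 4: S(KI)(K(SI))

Answer: normal form = S(KI)(K(SI))  (in 4 steps)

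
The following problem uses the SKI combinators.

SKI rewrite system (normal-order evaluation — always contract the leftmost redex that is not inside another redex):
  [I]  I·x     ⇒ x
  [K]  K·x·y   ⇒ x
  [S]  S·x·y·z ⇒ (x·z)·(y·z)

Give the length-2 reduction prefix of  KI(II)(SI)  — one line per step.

Answer: after 2 steps: SI

Reduction:
  start: KI(II)(SI)
  step 1: I(SI)
  step 2: SI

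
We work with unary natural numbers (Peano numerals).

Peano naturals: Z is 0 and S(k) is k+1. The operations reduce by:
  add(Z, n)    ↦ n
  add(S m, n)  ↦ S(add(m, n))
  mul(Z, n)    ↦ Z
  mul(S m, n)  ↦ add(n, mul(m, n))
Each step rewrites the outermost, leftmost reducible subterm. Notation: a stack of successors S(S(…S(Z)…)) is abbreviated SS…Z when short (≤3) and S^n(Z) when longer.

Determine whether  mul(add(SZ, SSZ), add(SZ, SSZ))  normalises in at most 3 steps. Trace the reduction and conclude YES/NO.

  start: mul(add(SZ, SSZ), add(SZ, SSZ))
  [1] mul(S(add(Z, SSZ)), add(SZ, SSZ))
  [2] add(add(SZ, SSZ), mul(add(Z, SSZ), add(SZ, SSZ)))
  [3] add(S(add(Z, SSZ)), mul(add(Z, SSZ), add(SZ, SSZ)))

Answer: NO — after 3 steps the term is add(S(add(Z, SSZ)), mul(add(Z, SSZ), add(SZ, SSZ))), not yet normal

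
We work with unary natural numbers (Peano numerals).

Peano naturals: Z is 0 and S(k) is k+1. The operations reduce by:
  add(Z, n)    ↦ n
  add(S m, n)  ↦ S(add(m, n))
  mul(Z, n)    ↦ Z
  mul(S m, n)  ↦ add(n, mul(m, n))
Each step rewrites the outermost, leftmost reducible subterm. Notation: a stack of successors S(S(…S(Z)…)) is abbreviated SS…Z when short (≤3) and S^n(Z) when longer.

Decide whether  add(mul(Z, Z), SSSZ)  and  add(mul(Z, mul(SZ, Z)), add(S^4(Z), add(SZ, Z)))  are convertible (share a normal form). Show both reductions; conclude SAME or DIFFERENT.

Answer: DIFFERENT — A ⇓ SSSZ, B ⇓ S^5(Z)

Reduction:
Term A:
  start: add(mul(Z, Z), SSSZ)
  →1  add(Z, SSSZ)
  →2  SSSZ

Term B:
  start: add(mul(Z, mul(SZ, Z)), add(S^4(Z), add(SZ, Z)))
  →1  add(Z, add(S^4(Z), add(SZ, Z)))
  →2  add(S^4(Z), add(SZ, Z))
  →3  S(add(SSSZ, add(SZ, Z)))
  →4  S(S(add(SSZ, add(SZ, Z))))
  →5  S(S(S(add(SZ, add(SZ, Z)))))
  →6  S(S(S(S(add(Z, add(SZ, Z))))))
  →7  S(S(S(S(add(SZ, Z)))))
  →8  S(S(S(S(S(add(Z, Z))))))
  →9  S^5(Z)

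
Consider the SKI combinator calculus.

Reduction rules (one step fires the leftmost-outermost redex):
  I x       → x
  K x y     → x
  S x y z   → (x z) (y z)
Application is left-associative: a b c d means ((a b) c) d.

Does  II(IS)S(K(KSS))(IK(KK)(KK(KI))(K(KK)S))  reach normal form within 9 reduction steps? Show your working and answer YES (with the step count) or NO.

  start: II(IS)S(K(KSS))(IK(KK)(KK(KI))(K(KK)S))
  →1  I(IS)S(K(KSS))(IK(KK)(KK(KI))(K(KK)S))
  →2  ISS(K(KSS))(IK(KK)(KK(KI))(K(KK)S))
  →3  SS(K(KSS))(IK(KK)(KK(KI))(K(KK)S))
  →4  S(IK(KK)(KK(KI))(K(KK)S))(K(KSS)(IK(KK)(KK(KI))(K(KK)S)))
  →5  S(K(KK)(KK(KI))(K(KK)S))(K(KSS)(IK(KK)(KK(KI))(K(KK)S)))
  →6  S(KK(K(KK)S))(K(KSS)(IK(KK)(KK(KI))(K(KK)S)))
  →7  SK(K(KSS)(IK(KK)(KK(KI))(K(KK)S)))
  →8  SK(KSS)
  →9  SKS

Answer: YES — reaches normal form SKS in 9 ≤ 9 steps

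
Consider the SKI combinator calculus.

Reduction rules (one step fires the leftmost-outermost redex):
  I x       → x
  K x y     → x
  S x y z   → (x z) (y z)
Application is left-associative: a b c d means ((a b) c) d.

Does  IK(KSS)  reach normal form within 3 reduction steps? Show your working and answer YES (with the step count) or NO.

  start: IK(KSS)
  [1] K(KSS)
  [2] KS

Answer: YES — reaches normal form KS in 2 ≤ 3 steps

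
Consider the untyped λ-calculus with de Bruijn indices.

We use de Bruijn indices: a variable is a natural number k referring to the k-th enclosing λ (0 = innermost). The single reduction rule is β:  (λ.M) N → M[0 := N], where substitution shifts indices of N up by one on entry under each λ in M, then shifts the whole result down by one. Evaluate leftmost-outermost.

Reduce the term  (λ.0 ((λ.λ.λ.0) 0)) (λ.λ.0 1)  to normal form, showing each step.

  start: (λ.0 ((λ.λ.λ.0) 0)) (λ.λ.0 1)
  step 1: (λ.λ.0 1) ((λ.λ.λ.0) (λ.λ.0 1))
  step 2: λ.0 ((λ.λ.λ.0) (λ.λ.0 1))
  step 3: λ.0 (λ.λ.0)

Answer: normal form = λ.0 (λ.λ.0)  (in 3 steps)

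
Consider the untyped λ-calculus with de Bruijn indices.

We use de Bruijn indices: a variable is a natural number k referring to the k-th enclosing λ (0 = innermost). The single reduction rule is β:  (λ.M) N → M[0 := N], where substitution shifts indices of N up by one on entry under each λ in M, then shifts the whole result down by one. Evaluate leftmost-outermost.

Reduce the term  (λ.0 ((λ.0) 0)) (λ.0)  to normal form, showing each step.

  start: (λ.0 ((λ.0) 0)) (λ.0)
  →1  (λ.0) ((λ.0) (λ.0))
  →2  (λ.0) (λ.0)
  →3  λ.0

Answer: normal form = λ.0  (in 3 steps)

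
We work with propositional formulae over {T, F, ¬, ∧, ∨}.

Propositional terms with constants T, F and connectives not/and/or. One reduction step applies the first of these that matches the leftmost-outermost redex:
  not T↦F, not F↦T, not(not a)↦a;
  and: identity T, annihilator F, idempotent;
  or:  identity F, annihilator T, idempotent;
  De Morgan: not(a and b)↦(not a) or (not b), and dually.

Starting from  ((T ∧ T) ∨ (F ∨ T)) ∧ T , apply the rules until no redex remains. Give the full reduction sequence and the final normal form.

  start: ((T ∧ T) ∨ (F ∨ T)) ∧ T
  step 1: (T ∧ T) ∨ (F ∨ T)
  step 2: T ∨ (F ∨ T)
  step 3: T

Answer: normal form = T  (in 3 steps)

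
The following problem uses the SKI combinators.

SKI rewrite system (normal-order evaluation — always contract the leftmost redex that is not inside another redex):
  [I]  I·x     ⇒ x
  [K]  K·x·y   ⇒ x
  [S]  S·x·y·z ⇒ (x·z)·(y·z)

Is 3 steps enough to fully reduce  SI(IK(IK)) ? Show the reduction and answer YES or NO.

Answer: YES — reaches normal form SI(KK) in 2 ≤ 3 steps

Reduction:
  start: SI(IK(IK))
  [1] SI(K(IK))
  [2] SI(KK)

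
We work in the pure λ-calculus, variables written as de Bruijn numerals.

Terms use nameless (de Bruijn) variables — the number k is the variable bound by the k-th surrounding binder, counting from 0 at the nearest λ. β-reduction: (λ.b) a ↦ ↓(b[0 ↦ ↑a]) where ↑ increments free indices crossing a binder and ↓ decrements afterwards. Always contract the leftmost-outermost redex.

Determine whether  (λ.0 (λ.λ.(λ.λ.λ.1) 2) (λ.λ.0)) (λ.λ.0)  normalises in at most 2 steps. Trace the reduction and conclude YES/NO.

Answer: NO — after 2 steps the term is (λ.0) (λ.λ.0), not yet normal

Reduction:
  start: (λ.0 (λ.λ.(λ.λ.λ.1) 2) (λ.λ.0)) (λ.λ.0)
  [1] (λ.λ.0) (λ.λ.(λ.λ.λ.1) (λ.λ.0)) (λ.λ.0)
  [2] (λ.0) (λ.λ.0)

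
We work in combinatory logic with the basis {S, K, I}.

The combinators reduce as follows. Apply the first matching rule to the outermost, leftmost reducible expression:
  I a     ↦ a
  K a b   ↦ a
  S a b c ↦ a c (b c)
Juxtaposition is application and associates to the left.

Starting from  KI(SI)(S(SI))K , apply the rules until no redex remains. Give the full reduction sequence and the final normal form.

  start: KI(SI)(S(SI))K
  step 1: I(S(SI))K
  step 2: S(SI)K

Answer: normal form = S(SI)K  (in 2 steps)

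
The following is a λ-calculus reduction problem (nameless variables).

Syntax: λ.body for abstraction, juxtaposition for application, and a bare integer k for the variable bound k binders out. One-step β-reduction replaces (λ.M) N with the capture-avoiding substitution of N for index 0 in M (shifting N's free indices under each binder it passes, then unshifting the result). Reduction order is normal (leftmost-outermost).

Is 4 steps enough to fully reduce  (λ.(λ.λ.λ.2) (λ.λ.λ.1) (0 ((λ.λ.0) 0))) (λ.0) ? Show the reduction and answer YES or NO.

  start: (λ.(λ.λ.λ.2) (λ.λ.λ.1) (0 ((λ.λ.0) 0))) (λ.0)
  →1  (λ.λ.λ.2) (λ.λ.λ.1) ((λ.0) ((λ.λ.0) (λ.0)))
  →2  (λ.λ.λ.λ.λ.1) ((λ.0) ((λ.λ.0) (λ.0)))
  →3  λ.λ.λ.λ.1

Answer: YES — reaches normal form λ.λ.λ.λ.1 in 3 ≤ 4 steps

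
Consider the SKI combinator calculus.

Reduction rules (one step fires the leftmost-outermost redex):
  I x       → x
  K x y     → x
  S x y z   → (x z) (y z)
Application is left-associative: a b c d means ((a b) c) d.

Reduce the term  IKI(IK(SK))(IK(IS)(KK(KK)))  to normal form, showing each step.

  start: IKI(IK(SK))(IK(IS)(KK(KK)))
  [1] KI(IK(SK))(IK(IS)(KK(KK)))
  [2] I(IK(IS)(KK(KK)))
  [3] IK(IS)(KK(KK))
  [4] K(IS)(KK(KK))
  [5] IS
  [6] S

Answer: normal form = S  (in 6 steps)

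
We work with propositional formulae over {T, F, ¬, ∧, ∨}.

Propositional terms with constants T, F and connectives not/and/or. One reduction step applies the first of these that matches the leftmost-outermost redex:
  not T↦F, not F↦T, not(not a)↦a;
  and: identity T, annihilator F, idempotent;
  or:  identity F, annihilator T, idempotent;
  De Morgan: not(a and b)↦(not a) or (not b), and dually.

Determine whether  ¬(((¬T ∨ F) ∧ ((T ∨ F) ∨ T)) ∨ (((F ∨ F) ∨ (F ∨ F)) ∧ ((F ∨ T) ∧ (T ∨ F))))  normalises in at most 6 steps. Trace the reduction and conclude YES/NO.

Answer: NO — after 6 steps the term is (T ∨ ¬((T ∨ F) ∨ T)) ∧ ¬(((F ∨ F) ∨ (F ∨ F)) ∧ ((F ∨ T) ∧ (T ∨ F))), not yet normal

Reduction:
  start: ¬(((¬T ∨ F) ∧ ((T ∨ F) ∨ T)) ∨ (((F ∨ F) ∨ (F ∨ F)) ∧ ((F ∨ T) ∧ (T ∨ F))))
  →1  ¬((¬T ∨ F) ∧ ((T ∨ F) ∨ T)) ∧ ¬(((F ∨ F) ∨ (F ∨ F)) ∧ ((F ∨ T) ∧ (T ∨ F)))
  →2  (¬(¬T ∨ F) ∨ ¬((T ∨ F) ∨ T)) ∧ ¬(((F ∨ F) ∨ (F ∨ F)) ∧ ((F ∨ T) ∧ (T ∨ F)))
  →3  ((¬¬T ∧ ¬F) ∨ ¬((T ∨ F) ∨ T)) ∧ ¬(((F ∨ F) ∨ (F ∨ F)) ∧ ((F ∨ T) ∧ (T ∨ F)))
  →4  ((T ∧ ¬F) ∨ ¬((T ∨ F) ∨ T)) ∧ ¬(((F ∨ F) ∨ (F ∨ F)) ∧ ((F ∨ T) ∧ (T ∨ F)))
  →5  (¬F ∨ ¬((T ∨ F) ∨ T)) ∧ ¬(((F ∨ F) ∨ (F ∨ F)) ∧ ((F ∨ T) ∧ (T ∨ F)))
  →6  (T ∨ ¬((T ∨ F) ∨ T)) ∧ ¬(((F ∨ F) ∨ (F ∨ F)) ∧ ((F ∨ T) ∧ (T ∨ F)))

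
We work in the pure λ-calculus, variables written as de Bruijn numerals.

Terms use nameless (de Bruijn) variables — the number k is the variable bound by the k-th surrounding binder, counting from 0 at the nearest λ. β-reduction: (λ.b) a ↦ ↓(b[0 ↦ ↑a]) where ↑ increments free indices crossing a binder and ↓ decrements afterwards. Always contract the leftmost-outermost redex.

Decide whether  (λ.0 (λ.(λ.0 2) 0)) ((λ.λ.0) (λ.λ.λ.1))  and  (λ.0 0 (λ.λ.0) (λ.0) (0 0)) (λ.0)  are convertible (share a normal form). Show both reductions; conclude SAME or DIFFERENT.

Answer: DIFFERENT — A ⇓ λ.0 (λ.0), B ⇓ λ.0

Reduction:
Term A:
  start: (λ.0 (λ.(λ.0 2) 0)) ((λ.λ.0) (λ.λ.λ.1))
  [1] (λ.λ.0) (λ.λ.λ.1) (λ.(λ.0 ((λ.λ.0) (λ.λ.λ.1))) 0)
  [2] (λ.0) (λ.(λ.0 ((λ.λ.0) (λ.λ.λ.1))) 0)
  [3] λ.(λ.0 ((λ.λ.0) (λ.λ.λ.1))) 0
  [4] λ.0 ((λ.λ.0) (λ.λ.λ.1))
  [5] λ.0 (λ.0)

Term B:
  start: (λ.0 0 (λ.λ.0) (λ.0) (0 0)) (λ.0)
  [1] (λ.0) (λ.0) (λ.λ.0) (λ.0) ((λ.0) (λ.0))
  [2] (λ.0) (λ.λ.0) (λ.0) ((λ.0) (λ.0))
  [3] (λ.λ.0) (λ.0) ((λ.0) (λ.0))
  [4] (λ.0) ((λ.0) (λ.0))
  [5] (λ.0) (λ.0)
  [6] λ.0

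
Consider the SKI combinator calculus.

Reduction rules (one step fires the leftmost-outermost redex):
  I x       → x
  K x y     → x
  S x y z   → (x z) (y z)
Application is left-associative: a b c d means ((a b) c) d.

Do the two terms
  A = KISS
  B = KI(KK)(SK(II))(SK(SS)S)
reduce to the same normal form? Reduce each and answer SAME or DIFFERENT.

Term A:
  start: KISS
  step 1: IS
  step 2: S

Term B:
  start: KI(KK)(SK(II))(SK(SS)S)
  step 1: I(SK(II))(SK(SS)S)
  step 2: SK(II)(SK(SS)S)
  step 3: K(SK(SS)S)(II(SK(SS)S))
  step 4: SK(SS)S
  step 5: KS(SSS)
  step 6: S

Answer: SAME — A ⇓ S, B ⇓ S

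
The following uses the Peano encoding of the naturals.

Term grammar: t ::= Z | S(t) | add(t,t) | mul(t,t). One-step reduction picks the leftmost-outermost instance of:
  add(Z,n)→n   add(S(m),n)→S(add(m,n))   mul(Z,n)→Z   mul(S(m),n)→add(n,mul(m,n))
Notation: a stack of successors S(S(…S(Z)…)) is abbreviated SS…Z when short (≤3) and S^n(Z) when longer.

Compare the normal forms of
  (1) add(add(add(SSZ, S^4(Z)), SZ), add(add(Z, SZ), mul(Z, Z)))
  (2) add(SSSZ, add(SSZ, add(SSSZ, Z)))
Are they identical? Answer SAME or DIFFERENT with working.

Answer: SAME — A ⇓ S^8(Z), B ⇓ S^8(Z)

Derivation:
Term A:
  start: add(add(add(SSZ, S^4(Z)), SZ), add(add(Z, SZ), mul(Z, Z)))
  [1] add(add(S(add(SZ, S^4(Z))), SZ), add(add(Z, SZ), mul(Z, Z)))
  [2] add(S(add(add(SZ, S^4(Z)), SZ)), add(add(Z, SZ), mul(Z, Z)))
  [3] S(add(add(add(SZ, S^4(Z)), SZ), add(add(Z, SZ), mul(Z, Z))))
  [4] S(add(add(S(add(Z, S^4(Z))), SZ), add(add(Z, SZ), mul(Z, Z))))
  [5] S(add(S(add(add(Z, S^4(Z)), SZ)), add(add(Z, SZ), mul(Z, Z))))
  [6] S(S(add(add(add(Z, S^4(Z)), SZ), add(add(Z, SZ), mul(Z, Z)))))
  [7] S(S(add(add(S^4(Z), SZ), add(add(Z, SZ), mul(Z, Z)))))
  [8] S(S(add(S(add(SSSZ, SZ)), add(add(Z, SZ), mul(Z, Z)))))
  [9] S(S(S(add(add(SSSZ, SZ), add(add(Z, SZ), mul(Z, Z))))))
  [10] S(S(S(add(S(add(SSZ, SZ)), add(add(Z, SZ), mul(Z, Z))))))
  [11] S(S(S(S(add(add(SSZ, SZ), add(add(Z, SZ), mul(Z, Z)))))))
  [12] S(S(S(S(add(S(add(SZ, SZ)), add(add(Z, SZ), mul(Z, Z)))))))
  [13] S(S(S(S(S(add(add(SZ, SZ), add(add(Z, SZ), mul(Z, Z))))))))
  [14] S(S(S(S(S(add(S(add(Z, SZ)), add(add(Z, SZ), mul(Z, Z))))))))
  [15] S(S(S(S(S(S(add(add(Z, SZ), add(add(Z, SZ), mul(Z, Z)))))))))
  [16] S(S(S(S(S(S(add(SZ, add(add(Z, SZ), mul(Z, Z)))))))))
  [17] S(S(S(S(S(S(S(add(Z, add(add(Z, SZ), mul(Z, Z))))))))))
  [18] S(S(S(S(S(S(S(add(add(Z, SZ), mul(Z, Z)))))))))
  [19] S(S(S(S(S(S(S(add(SZ, mul(Z, Z)))))))))
  [20] S(S(S(S(S(S(S(S(add(Z, mul(Z, Z))))))))))
  [21] S(S(S(S(S(S(S(S(mul(Z, Z)))))))))
  [22] S^8(Z)

Term B:
  start: add(SSSZ, add(SSZ, add(SSSZ, Z)))
  [1] S(add(SSZ, add(SSZ, add(SSSZ, Z))))
  [2] S(S(add(SZ, add(SSZ, add(SSSZ, Z)))))
  [3] S(S(S(add(Z, add(SSZ, add(SSSZ, Z))))))
  [4] S(S(S(add(SSZ, add(SSSZ, Z)))))
  [5] S(S(S(S(add(SZ, add(SSSZ, Z))))))
  [6] S(S(S(S(S(add(Z, add(SSSZ, Z)))))))
  [7] S(S(S(S(S(add(SSSZ, Z))))))
  [8] S(S(S(S(S(S(add(SSZ, Z)))))))
  [9] S(S(S(S(S(S(S(add(SZ, Z))))))))
  [10] S(S(S(S(S(S(S(S(add(Z, Z)))))))))
  [11] S^8(Z)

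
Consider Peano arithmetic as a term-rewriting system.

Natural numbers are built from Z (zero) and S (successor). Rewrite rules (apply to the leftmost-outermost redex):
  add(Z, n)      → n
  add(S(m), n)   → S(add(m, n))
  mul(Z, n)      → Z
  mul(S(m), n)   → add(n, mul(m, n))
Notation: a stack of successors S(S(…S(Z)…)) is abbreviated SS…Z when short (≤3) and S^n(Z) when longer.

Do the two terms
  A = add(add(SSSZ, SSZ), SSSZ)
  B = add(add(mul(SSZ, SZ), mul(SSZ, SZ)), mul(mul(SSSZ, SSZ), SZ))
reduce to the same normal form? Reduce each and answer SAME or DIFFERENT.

Answer: DIFFERENT — A ⇓ S^8(Z), B ⇓ S^10(Z)

Reduction:
Term A:
  start: add(add(SSSZ, SSZ), SSSZ)
  step 1: add(S(add(SSZ, SSZ)), SSSZ)
  step 2: S(add(add(SSZ, SSZ), SSSZ))
  step 3: S(add(S(add(SZ, SSZ)), SSSZ))
  step 4: S(S(add(add(SZ, SSZ), SSSZ)))
  step 5: S(S(add(S(add(Z, SSZ)), SSSZ)))
  step 6: S(S(S(add(add(Z, SSZ), SSSZ))))
  step 7: S(S(S(add(SSZ, SSSZ))))
  step 8: S(S(S(S(add(SZ, SSSZ)))))
  step 9: S(S(S(S(S(add(Z, SSSZ))))))
  step 10: S^8(Z)

Term B:
  start: add(add(mul(SSZ, SZ), mul(SSZ, SZ)), mul(mul(SSSZ, SSZ), SZ))
  step 1: add(add(add(SZ, mul(SZ, SZ)), mul(SSZ, SZ)), mul(mul(SSSZ, SSZ), SZ))
  step 2: add(add(S(add(Z, mul(SZ, SZ))), mul(SSZ, SZ)), mul(mul(SSSZ, SSZ), SZ))
  step 3: add(S(add(add(Z, mul(SZ, SZ)), mul(SSZ, SZ))), mul(mul(SSSZ, SSZ), SZ))
  step 4: S(add(add(add(Z, mul(SZ, SZ)), mul(SSZ, SZ)), mul(mul(SSSZ, SSZ), SZ)))
  step 5: S(add(add(mul(SZ, SZ), mul(SSZ, SZ)), mul(mul(SSSZ, SSZ), SZ)))
  step 6: S(add(add(add(SZ, mul(Z, SZ)), mul(SSZ, SZ)), mul(mul(SSSZ, SSZ), SZ)))
  step 7: S(add(add(S(add(Z, mul(Z, SZ))), mul(SSZ, SZ)), mul(mul(SSSZ, SSZ), SZ)))
  step 8: S(add(S(add(add(Z, mul(Z, SZ)), mul(SSZ, SZ))), mul(mul(SSSZ, SSZ), SZ)))
  step 9: S(S(add(add(add(Z, mul(Z, SZ)), mul(SSZ, SZ)), mul(mul(SSSZ, SSZ), SZ))))
  step 10: S(S(add(add(mul(Z, SZ), mul(SSZ, SZ)), mul(mul(SSSZ, SSZ), SZ))))
  step 11: S(S(add(add(Z, mul(SSZ, SZ)), mul(mul(SSSZ, SSZ), SZ))))
  step 12: S(S(add(mul(SSZ, SZ), mul(mul(SSSZ, SSZ), SZ))))
  step 13: S(S(add(add(SZ, mul(SZ, SZ)), mul(mul(SSSZ, SSZ), SZ))))
  step 14: S(S(add(S(add(Z, mul(SZ, SZ))), mul(mul(SSSZ, SSZ), SZ))))
  step 15: S(S(S(add(add(Z, mul(SZ, SZ)), mul(mul(SSSZ, SSZ), SZ)))))
  step 16: S(S(S(add(mul(SZ, SZ), mul(mul(SSSZ, SSZ), SZ)))))
  step 17: S(S(S(add(add(SZ, mul(Z, SZ)), mul(mul(SSSZ, SSZ), SZ)))))
  step 18: S(S(S(add(S(add(Z, mul(Z, SZ))), mul(mul(SSSZ, SSZ), SZ)))))
  step 19: S(S(S(S(add(add(Z, mul(Z, SZ)), mul(mul(SSSZ, SSZ), SZ))))))
  step 20: S(S(S(S(add(mul(Z, SZ), mul(mul(SSSZ, SSZ), SZ))))))
  step 21: S(S(S(S(add(Z, mul(mul(SSSZ, SSZ), SZ))))))
  step 22: S(S(S(S(mul(mul(SSSZ, SSZ), SZ)))))
  step 23: S(S(S(S(mul(add(SSZ, mul(SSZ, SSZ)), SZ)))))
  step 24: S(S(S(S(mul(S(add(SZ, mul(SSZ, SSZ))), SZ)))))
  step 25: S(S(S(S(add(SZ, mul(add(SZ, mul(SSZ, SSZ)), SZ))))))
  step 26: S(S(S(S(S(add(Z, mul(add(SZ, mul(SSZ, SSZ)), SZ)))))))
  step 27: S(S(S(S(S(mul(add(SZ, mul(SSZ, SSZ)), SZ))))))
  step 28: S(S(S(S(S(mul(S(add(Z, mul(SSZ, SSZ))), SZ))))))
  step 29: S(S(S(S(S(add(SZ, mul(add(Z, mul(SSZ, SSZ)), SZ)))))))
  step 30: S(S(S(S(S(S(add(Z, mul(add(Z, mul(SSZ, SSZ)), SZ))))))))
  step 31: S(S(S(S(S(S(mul(add(Z, mul(SSZ, SSZ)), SZ)))))))
  step 32: S(S(S(S(S(S(mul(mul(SSZ, SSZ), SZ)))))))
  step 33: S(S(S(S(S(S(mul(add(SSZ, mul(SZ, SSZ)), SZ)))))))
  step 34: S(S(S(S(S(S(mul(S(add(SZ, mul(SZ, SSZ))), SZ)))))))
  step 35: S(S(S(S(S(S(add(SZ, mul(add(SZ, mul(SZ, SSZ)), SZ))))))))
  step 36: S(S(S(S(S(S(S(add(Z, mul(add(SZ, mul(SZ, SSZ)), SZ)))))))))
  step 37: S(S(S(S(S(S(S(mul(add(SZ, mul(SZ, SSZ)), SZ))))))))
  step 38: S(S(S(S(S(S(S(mul(S(add(Z, mul(SZ, SSZ))), SZ))))))))
  step 39: S(S(S(S(S(S(S(add(SZ, mul(add(Z, mul(SZ, SSZ)), SZ)))))))))
  step 40: S(S(S(S(S(S(S(S(add(Z, mul(add(Z, mul(SZ, SSZ)), SZ))))))))))
  step 41: S(S(S(S(S(S(S(S(mul(add(Z, mul(SZ, SSZ)), SZ)))))))))
  step 42: S(S(S(S(S(S(S(S(mul(mul(SZ, SSZ), SZ)))))))))
  step 43: S(S(S(S(S(S(S(S(mul(add(SSZ, mul(Z, SSZ)), SZ)))))))))
  step 44: S(S(S(S(S(S(S(S(mul(S(add(SZ, mul(Z, SSZ))), SZ)))))))))
  step 45: S(S(S(S(S(S(S(S(add(SZ, mul(add(SZ, mul(Z, SSZ)), SZ))))))))))
  step 46: S(S(S(S(S(S(S(S(S(add(Z, mul(add(SZ, mul(Z, SSZ)), SZ)))))))))))
  step 47: S(S(S(S(S(S(S(S(S(mul(add(SZ, mul(Z, SSZ)), SZ))))))))))
  step 48: S(S(S(S(S(S(S(S(S(mul(S(add(Z, mul(Z, SSZ))), SZ))))))))))
  step 49: S(S(S(S(S(S(S(S(S(add(SZ, mul(add(Z, mul(Z, SSZ)), SZ)))))))))))
  step 50: S(S(S(S(S(S(S(S(S(S(add(Z, mul(add(Z, mul(Z, SSZ)), SZ))))))))))))
  step 51: S(S(S(S(S(S(S(S(S(S(mul(add(Z, mul(Z, SSZ)), SZ)))))))))))
  step 52: S(S(S(S(S(S(S(S(S(S(mul(mul(Z, SSZ), SZ)))))))))))
  step 53: S(S(S(S(S(S(S(S(S(S(mul(Z, SZ)))))))))))
  step 54: S^10(Z)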